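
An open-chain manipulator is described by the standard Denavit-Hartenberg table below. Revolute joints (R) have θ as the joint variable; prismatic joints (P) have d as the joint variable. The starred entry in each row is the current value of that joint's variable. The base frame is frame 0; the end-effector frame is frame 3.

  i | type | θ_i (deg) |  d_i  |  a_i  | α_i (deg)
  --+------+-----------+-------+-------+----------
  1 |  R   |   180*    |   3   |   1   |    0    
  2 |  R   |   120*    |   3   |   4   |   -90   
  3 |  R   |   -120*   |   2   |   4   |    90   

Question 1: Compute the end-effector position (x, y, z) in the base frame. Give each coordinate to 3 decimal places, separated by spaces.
after link 1: o_1 = (-1.0000, 0.0000, 3.0000)
after link 2: o_2 = (1.0000, -3.4641, 6.0000)
after link 3: o_3 = (1.7321, -0.7321, 9.4641)

1.732 -0.732 9.464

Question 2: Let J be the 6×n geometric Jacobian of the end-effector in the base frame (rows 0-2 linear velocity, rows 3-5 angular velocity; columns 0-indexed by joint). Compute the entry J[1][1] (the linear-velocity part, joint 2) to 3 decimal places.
axis z_1 = (0.0000,0.0000,1.0000); lever o_n−o_1 = (2.7321,-0.7321,6.4641)
cross product → J_v[:, 1] = (0.7321,2.7321,-0.0000)
J_ω[:, 1] = z_1
entry J[1][1] = 2.7321

2.732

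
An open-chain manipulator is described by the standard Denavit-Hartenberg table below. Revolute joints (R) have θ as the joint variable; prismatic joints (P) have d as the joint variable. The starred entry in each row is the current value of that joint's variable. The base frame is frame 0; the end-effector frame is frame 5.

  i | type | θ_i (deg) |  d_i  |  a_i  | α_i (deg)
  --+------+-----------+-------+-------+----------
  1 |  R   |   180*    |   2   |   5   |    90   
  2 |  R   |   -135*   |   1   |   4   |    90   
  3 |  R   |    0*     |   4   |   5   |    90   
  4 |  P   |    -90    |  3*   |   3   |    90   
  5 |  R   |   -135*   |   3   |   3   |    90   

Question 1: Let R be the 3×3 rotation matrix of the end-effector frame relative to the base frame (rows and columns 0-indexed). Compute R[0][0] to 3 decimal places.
0.500

End-effector x-axis (col 0 of R) = (0.5000,0.7071,0.5000)
R[0][0] = 0.5000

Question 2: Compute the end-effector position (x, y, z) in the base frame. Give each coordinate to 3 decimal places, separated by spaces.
1.450 0.121 -0.036

after link 1: o_1 = (-5.0000, 0.0000, 2.0000)
after link 2: o_2 = (-2.1716, 1.0000, -0.8284)
after link 3: o_3 = (4.1924, 1.0000, -1.5355)
after link 4: o_4 = (2.0711, -2.0000, -3.6569)
after link 5: o_5 = (1.4497, 0.1213, -0.0355)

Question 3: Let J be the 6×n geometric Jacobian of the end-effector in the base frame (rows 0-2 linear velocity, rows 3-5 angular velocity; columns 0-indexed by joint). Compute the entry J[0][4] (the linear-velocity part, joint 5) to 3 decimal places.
-1.500

axis z_4 = (-0.7071,-0.0000,0.7071); lever o_n−o_4 = (-0.6213,2.1213,3.6213)
cross product → J_v[:, 4] = (-1.5000,2.1213,-1.5000)
J_ω[:, 4] = z_4
entry J[0][4] = -1.5000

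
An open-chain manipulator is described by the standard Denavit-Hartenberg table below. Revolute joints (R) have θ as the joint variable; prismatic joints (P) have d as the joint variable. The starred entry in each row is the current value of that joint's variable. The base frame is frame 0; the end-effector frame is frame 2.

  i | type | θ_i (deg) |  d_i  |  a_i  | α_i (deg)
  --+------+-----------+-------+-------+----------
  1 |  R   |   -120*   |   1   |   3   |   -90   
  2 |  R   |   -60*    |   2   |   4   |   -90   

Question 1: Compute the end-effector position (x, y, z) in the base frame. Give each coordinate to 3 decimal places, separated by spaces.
after link 1: o_1 = (-1.5000, -2.5981, 1.0000)
after link 2: o_2 = (-0.7679, -5.3301, 4.4641)

-0.768 -5.330 4.464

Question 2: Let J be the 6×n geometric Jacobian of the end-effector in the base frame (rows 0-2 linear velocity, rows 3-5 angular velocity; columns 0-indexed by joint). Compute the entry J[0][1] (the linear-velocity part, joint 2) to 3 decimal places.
axis z_1 = (0.8660,-0.5000,0.0000); lever o_n−o_1 = (0.7321,-2.7321,3.4641)
cross product → J_v[:, 1] = (-1.7321,-3.0000,-2.0000)
J_ω[:, 1] = z_1
entry J[0][1] = -1.7321

-1.732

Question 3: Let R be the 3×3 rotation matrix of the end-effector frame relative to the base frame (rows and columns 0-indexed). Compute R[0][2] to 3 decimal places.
End-effector z-axis (col 2 of R) = (-0.4330,-0.7500,-0.5000)
R[0][2] = -0.4330

-0.433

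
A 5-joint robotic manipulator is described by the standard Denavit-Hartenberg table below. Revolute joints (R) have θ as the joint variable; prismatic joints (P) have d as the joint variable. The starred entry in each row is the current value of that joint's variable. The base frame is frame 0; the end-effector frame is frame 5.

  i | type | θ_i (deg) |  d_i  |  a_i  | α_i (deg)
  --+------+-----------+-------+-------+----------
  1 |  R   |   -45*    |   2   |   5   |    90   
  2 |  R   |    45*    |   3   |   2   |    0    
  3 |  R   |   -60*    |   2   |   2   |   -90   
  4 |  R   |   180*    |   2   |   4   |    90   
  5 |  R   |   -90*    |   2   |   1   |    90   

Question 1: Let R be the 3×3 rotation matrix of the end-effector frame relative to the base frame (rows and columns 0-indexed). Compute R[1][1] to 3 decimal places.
End-effector y-axis (col 1 of R) = (0.7071,0.7071,0.0000)
R[1][1] = 0.7071

0.707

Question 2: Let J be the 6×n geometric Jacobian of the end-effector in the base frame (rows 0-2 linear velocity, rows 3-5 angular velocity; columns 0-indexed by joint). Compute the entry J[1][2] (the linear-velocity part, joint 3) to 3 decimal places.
1.049

axis z_2 = (-0.7071,-0.7071,0.0000); lever o_n−o_2 = (-1.1830,1.1830,1.4836)
cross product → J_v[:, 2] = (-1.0490,1.0490,-1.6730)
J_ω[:, 2] = z_2
entry J[1][2] = 1.0490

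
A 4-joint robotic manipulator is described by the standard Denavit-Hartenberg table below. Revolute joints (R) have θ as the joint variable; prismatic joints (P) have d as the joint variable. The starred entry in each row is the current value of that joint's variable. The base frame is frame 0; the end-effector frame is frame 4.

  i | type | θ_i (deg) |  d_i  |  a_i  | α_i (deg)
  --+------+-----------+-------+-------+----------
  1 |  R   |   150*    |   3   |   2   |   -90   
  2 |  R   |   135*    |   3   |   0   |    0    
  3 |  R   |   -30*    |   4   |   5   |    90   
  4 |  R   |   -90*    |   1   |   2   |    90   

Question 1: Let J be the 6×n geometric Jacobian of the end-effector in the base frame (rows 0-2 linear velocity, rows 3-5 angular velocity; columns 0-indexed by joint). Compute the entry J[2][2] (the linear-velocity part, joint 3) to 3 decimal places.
axis z_2 = (-0.5000,-0.8660,0.0000); lever o_n−o_2 = (-0.7158,-1.8961,-5.0884)
cross product → J_v[:, 2] = (4.4067,-2.5442,0.3282)
J_ω[:, 2] = z_2
entry J[2][2] = 0.3282

0.328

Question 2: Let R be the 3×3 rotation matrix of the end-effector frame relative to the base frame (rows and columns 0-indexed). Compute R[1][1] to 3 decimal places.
End-effector y-axis (col 1 of R) = (-0.8365,0.4830,-0.2588)
R[1][1] = 0.4830

0.483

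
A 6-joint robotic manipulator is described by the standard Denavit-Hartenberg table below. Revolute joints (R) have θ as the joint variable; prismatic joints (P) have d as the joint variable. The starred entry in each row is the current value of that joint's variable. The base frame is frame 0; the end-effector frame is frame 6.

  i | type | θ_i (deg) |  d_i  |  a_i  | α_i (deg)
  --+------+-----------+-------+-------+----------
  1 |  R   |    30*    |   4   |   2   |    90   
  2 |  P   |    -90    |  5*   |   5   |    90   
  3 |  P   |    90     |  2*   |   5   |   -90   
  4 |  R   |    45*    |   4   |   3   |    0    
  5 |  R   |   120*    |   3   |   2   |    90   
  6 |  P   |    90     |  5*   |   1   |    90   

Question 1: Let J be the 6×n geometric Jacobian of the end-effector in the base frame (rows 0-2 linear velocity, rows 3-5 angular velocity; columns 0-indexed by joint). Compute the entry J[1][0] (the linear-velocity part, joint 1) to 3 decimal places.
12.210

axis z_0 = ẑ; lever o_n−o_0 = (12.2098,-6.2108,7.0000)
cross product → J_v[:, 0] = (6.2108,12.2098,-0.0000)
J_ω[:, 0] = z_0
entry J[1][0] = 12.2098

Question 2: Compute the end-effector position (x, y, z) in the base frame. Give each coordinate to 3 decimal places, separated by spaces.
12.210 -6.211 7.000

after link 1: o_1 = (1.7321, 1.0000, 4.0000)
after link 2: o_2 = (4.2321, -3.3301, -1.0000)
after link 3: o_3 = (5.0000, -8.6603, -1.0000)
after link 4: o_4 = (7.8978, -9.4367, 3.0000)
after link 5: o_5 = (7.3801, -7.5049, 6.0000)
after link 6: o_6 = (12.2098, -6.2108, 7.0000)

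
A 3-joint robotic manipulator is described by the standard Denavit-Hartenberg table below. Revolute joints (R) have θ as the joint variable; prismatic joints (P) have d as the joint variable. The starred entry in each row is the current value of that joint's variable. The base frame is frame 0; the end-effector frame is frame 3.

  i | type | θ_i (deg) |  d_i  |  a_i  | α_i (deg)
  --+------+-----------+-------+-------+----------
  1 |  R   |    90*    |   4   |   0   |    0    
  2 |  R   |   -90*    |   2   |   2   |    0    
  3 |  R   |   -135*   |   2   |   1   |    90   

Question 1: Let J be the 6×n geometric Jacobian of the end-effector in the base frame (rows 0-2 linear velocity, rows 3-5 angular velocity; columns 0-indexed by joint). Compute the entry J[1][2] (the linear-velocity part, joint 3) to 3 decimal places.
-0.707

axis z_2 = (0.0000,0.0000,1.0000); lever o_n−o_2 = (-0.7071,-0.7071,2.0000)
cross product → J_v[:, 2] = (0.7071,-0.7071,0.0000)
J_ω[:, 2] = z_2
entry J[1][2] = -0.7071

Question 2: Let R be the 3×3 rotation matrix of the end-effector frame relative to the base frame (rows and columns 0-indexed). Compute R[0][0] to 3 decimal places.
End-effector x-axis (col 0 of R) = (-0.7071,-0.7071,0.0000)
R[0][0] = -0.7071

-0.707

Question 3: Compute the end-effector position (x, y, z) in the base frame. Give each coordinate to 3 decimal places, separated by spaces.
after link 1: o_1 = (0.0000, 0.0000, 4.0000)
after link 2: o_2 = (2.0000, 0.0000, 6.0000)
after link 3: o_3 = (1.2929, -0.7071, 8.0000)

1.293 -0.707 8.000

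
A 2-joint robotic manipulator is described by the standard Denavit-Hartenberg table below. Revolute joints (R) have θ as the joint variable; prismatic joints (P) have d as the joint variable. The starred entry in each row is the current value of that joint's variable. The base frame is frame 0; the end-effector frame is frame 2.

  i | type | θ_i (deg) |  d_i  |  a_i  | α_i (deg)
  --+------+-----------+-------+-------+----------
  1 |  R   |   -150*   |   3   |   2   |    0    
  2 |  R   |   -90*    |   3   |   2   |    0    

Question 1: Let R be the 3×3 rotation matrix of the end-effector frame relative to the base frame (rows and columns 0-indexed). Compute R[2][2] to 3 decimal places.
1.000

End-effector z-axis (col 2 of R) = (0.0000,0.0000,1.0000)
R[2][2] = 1.0000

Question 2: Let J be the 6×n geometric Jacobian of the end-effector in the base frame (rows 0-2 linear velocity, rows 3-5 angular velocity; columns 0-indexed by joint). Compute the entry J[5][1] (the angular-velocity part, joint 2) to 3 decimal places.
1.000

axis z_1 = (0.0000,0.0000,1.0000); lever o_n−o_1 = (-1.0000,1.7321,3.0000)
cross product → J_v[:, 1] = (-1.7321,-1.0000,0.0000)
J_ω[:, 1] = z_1
entry J[5][1] = 1.0000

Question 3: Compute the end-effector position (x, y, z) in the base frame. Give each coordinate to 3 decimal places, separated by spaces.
after link 1: o_1 = (-1.7321, -1.0000, 3.0000)
after link 2: o_2 = (-2.7321, 0.7321, 6.0000)

-2.732 0.732 6.000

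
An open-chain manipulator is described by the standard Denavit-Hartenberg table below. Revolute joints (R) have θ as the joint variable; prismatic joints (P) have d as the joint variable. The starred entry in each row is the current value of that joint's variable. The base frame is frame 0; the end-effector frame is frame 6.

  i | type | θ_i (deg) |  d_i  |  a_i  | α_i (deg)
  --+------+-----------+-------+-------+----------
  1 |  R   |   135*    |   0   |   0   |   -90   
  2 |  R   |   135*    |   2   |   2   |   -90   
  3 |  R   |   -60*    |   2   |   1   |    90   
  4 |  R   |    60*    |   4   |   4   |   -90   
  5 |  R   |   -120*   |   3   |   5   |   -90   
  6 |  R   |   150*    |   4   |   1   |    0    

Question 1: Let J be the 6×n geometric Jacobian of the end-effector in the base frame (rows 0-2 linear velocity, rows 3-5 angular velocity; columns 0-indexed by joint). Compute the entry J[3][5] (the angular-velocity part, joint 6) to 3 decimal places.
-0.175

axis z_5 = (-0.1752,-0.7087,0.6834); lever o_n−o_5 = (-0.2837,-3.5170,2.1332)
cross product → J_v[:, 5] = (0.8918,0.1798,0.4151)
J_ω[:, 5] = z_5
entry J[3][5] = -0.1752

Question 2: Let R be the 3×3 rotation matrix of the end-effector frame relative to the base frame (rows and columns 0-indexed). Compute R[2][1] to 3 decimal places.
0.415

End-effector y-axis (col 1 of R) = (0.8918,0.1798,0.4151)
R[2][1] = 0.4151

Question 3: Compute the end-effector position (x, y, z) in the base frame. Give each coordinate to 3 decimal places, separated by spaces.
after link 1: o_1 = (0.0000, 0.0000, 0.0000)
after link 2: o_2 = (-0.4142, -2.4142, -1.4142)
after link 3: o_3 = (0.2234, -4.2766, -0.3536)
after link 4: o_4 = (-1.9155, -7.4155, 3.8383)
after link 5: o_5 = (-4.2596, -3.4205, 7.3802)
after link 6: o_6 = (-4.5433, -6.9374, 9.5134)

-4.543 -6.937 9.513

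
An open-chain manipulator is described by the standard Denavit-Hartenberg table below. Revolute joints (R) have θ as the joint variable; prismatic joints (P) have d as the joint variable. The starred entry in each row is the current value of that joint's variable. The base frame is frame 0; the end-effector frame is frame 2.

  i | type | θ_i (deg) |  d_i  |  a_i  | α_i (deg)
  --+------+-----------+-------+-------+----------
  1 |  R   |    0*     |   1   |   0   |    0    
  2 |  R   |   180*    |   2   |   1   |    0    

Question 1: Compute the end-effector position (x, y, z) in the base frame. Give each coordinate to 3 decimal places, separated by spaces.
after link 1: o_1 = (0.0000, 0.0000, 1.0000)
after link 2: o_2 = (-1.0000, 0.0000, 3.0000)

-1.000 0.000 3.000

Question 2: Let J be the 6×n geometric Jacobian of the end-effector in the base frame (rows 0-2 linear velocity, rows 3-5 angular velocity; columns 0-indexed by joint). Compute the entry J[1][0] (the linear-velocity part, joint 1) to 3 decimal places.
-1.000

axis z_0 = ẑ; lever o_n−o_0 = (-1.0000,0.0000,3.0000)
cross product → J_v[:, 0] = (-0.0000,-1.0000,0.0000)
J_ω[:, 0] = z_0
entry J[1][0] = -1.0000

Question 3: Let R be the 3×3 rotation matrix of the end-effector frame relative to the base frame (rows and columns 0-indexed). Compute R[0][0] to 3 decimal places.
-1.000

End-effector x-axis (col 0 of R) = (-1.0000,0.0000,0.0000)
R[0][0] = -1.0000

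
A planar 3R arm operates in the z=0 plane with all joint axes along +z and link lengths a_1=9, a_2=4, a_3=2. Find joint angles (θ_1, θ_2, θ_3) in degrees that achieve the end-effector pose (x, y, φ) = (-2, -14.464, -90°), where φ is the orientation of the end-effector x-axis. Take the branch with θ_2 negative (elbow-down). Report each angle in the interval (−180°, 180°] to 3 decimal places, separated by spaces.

wrist centre = target − a_3·(cos φ, sin φ) = (-2.0000, -12.4640)
cos θ_2 = (159.3513−9²−4²)/(2·9·4) = 0.8660; θ_2 = -30.0040° (elbow-down)
β = atan2(-12.4640,-2.0000) = -99.1161°; ψ = atan2(-2.0002,12.4640) = -9.1172°
θ_1 = β − ψ = -89.9989°
θ_3 = φ − θ_1 − θ_2 = 30.0029° (wrapped to (-180°,180°])

-89.999 -30.004 30.003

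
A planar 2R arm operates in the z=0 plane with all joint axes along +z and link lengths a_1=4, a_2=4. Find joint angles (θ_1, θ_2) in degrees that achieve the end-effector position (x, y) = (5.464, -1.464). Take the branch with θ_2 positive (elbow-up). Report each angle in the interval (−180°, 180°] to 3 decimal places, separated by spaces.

cos θ_2 = (31.9986−4²−4²)/(2·4·4) = -0.0000; θ_2 = 90.0025° (elbow-up)
β = atan2(-1.4640,5.4640) = -14.9993°; ψ = atan2(4.0000,3.9998) = 45.0013°
θ_1 = β − ψ = -60.0005°

-60.001 90.003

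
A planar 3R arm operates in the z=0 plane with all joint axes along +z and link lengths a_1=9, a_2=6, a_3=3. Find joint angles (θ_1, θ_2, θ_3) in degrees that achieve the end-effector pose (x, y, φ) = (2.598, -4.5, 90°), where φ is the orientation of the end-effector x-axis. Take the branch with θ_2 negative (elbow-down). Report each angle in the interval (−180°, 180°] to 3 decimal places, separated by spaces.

wrist centre = target − a_3·(cos φ, sin φ) = (2.5980, -7.5000)
cos θ_2 = (62.9996−9²−6²)/(2·9·6) = -0.5000; θ_2 = -120.0002° (elbow-down)
β = atan2(-7.5000,2.5980) = -70.8939°; ψ = atan2(-5.1961,6.0000) = -40.8934°
θ_1 = β − ψ = -30.0005°
θ_3 = φ − θ_1 − θ_2 = -119.9993° (wrapped to (-180°,180°])

-30.000 -120.000 -119.999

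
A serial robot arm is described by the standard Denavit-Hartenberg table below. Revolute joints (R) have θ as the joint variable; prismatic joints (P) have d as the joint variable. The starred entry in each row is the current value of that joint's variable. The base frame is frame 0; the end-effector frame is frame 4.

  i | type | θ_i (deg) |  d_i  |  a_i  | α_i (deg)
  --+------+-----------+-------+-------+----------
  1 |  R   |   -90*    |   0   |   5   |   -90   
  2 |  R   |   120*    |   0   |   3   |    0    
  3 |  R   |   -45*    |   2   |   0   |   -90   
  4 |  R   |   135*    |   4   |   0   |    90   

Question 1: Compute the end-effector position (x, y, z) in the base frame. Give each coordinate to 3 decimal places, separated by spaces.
after link 1: o_1 = (0.0000, -5.0000, 0.0000)
after link 2: o_2 = (0.0000, -3.5000, -2.5981)
after link 3: o_3 = (2.0000, -3.5000, -2.5981)
after link 4: o_4 = (2.0000, 0.3637, -3.6334)

2.000 0.364 -3.633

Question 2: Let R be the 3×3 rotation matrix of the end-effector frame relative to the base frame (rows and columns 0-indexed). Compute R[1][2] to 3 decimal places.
-0.183

End-effector z-axis (col 2 of R) = (-0.7071,-0.1830,-0.6830)
R[1][2] = -0.1830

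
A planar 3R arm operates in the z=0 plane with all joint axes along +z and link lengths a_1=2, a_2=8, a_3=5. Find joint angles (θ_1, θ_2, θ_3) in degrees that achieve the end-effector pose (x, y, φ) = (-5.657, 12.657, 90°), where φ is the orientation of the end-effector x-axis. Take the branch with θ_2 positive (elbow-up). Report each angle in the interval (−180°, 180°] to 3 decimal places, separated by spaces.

wrist centre = target − a_3·(cos φ, sin φ) = (-5.6570, 7.6570)
cos θ_2 = (90.6313−2²−8²)/(2·2·8) = 0.7072; θ_2 = 44.9902° (elbow-up)
β = atan2(7.6570,-5.6570) = 126.4570°; ψ = atan2(5.6559,7.6578) = 36.4487°
θ_1 = β − ψ = 90.0084°
θ_3 = φ − θ_1 − θ_2 = -44.9985° (wrapped to (-180°,180°])

90.008 44.990 -44.999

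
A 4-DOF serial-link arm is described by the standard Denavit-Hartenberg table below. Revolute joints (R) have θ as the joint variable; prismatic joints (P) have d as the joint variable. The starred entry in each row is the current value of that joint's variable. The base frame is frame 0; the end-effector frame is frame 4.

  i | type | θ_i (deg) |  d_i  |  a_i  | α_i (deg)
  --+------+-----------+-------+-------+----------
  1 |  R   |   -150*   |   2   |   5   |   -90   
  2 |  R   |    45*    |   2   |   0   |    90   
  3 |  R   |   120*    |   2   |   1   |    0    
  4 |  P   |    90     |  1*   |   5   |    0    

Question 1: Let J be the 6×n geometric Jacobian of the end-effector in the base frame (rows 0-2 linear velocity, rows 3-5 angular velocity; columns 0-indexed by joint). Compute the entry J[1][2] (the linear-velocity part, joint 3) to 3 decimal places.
axis z_2 = (-0.6124,-0.3536,0.7071); lever o_n−o_2 = (0.3037,2.0621,5.5367)
cross product → J_v[:, 2] = (-3.4157,3.6053,-1.1554)
J_ω[:, 2] = z_2
entry J[1][2] = 3.6053

3.605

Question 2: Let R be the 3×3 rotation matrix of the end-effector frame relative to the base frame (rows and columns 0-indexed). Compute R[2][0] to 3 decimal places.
0.612

End-effector x-axis (col 0 of R) = (0.2803,0.7392,0.6124)
R[2][0] = 0.6124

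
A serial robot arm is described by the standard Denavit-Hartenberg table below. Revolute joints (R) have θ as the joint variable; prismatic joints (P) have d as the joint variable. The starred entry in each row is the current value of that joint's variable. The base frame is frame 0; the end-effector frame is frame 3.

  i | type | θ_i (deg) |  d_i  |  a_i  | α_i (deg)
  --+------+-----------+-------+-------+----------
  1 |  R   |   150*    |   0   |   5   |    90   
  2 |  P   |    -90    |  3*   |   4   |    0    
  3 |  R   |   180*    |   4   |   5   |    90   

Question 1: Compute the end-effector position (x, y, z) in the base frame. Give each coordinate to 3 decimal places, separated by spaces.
-0.830 8.562 1.000

after link 1: o_1 = (-4.3301, 2.5000, 0.0000)
after link 2: o_2 = (-2.8301, 5.0981, -4.0000)
after link 3: o_3 = (-0.8301, 8.5622, 1.0000)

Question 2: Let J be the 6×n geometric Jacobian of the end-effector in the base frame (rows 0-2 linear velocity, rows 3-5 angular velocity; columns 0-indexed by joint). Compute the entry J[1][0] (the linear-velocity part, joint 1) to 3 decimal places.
-0.830

axis z_0 = ẑ; lever o_n−o_0 = (-0.8301,8.5622,1.0000)
cross product → J_v[:, 0] = (-8.5622,-0.8301,0.0000)
J_ω[:, 0] = z_0
entry J[1][0] = -0.8301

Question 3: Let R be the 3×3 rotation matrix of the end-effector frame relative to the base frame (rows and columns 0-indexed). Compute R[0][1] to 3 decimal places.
0.500

End-effector y-axis (col 1 of R) = (0.5000,0.8660,0.0000)
R[0][1] = 0.5000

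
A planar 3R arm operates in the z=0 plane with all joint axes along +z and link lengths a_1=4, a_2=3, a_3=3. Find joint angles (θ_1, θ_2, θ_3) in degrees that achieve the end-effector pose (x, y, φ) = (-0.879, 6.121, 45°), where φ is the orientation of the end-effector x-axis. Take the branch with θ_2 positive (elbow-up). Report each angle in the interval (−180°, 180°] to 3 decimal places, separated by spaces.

90.005 90.002 -135.006

wrist centre = target − a_3·(cos φ, sin φ) = (-3.0003, 3.9997)
cos θ_2 = (24.9994−4²−3²)/(2·4·3) = -0.0000; θ_2 = 90.0015° (elbow-up)
β = atan2(3.9997,-3.0003) = 126.8750°; ψ = atan2(3.0000,3.9999) = 36.8704°
θ_1 = β − ψ = 90.0046°
θ_3 = φ − θ_1 − θ_2 = -135.0061° (wrapped to (-180°,180°])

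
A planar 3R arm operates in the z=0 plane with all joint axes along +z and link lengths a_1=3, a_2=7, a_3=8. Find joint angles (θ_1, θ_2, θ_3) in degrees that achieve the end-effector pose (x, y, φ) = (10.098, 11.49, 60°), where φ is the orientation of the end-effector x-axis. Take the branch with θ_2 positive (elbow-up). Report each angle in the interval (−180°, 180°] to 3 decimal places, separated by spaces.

-30.007 90.006 0.001

wrist centre = target − a_3·(cos φ, sin φ) = (6.0980, 4.5618)
cos θ_2 = (57.9956−3²−7²)/(2·3·7) = -0.0001; θ_2 = 90.0060° (elbow-up)
β = atan2(4.5618,6.0980) = 36.7995°; ψ = atan2(7.0000,2.9993) = 66.8065°
θ_1 = β − ψ = -30.0070°
θ_3 = φ − θ_1 − θ_2 = 0.0010° (wrapped to (-180°,180°])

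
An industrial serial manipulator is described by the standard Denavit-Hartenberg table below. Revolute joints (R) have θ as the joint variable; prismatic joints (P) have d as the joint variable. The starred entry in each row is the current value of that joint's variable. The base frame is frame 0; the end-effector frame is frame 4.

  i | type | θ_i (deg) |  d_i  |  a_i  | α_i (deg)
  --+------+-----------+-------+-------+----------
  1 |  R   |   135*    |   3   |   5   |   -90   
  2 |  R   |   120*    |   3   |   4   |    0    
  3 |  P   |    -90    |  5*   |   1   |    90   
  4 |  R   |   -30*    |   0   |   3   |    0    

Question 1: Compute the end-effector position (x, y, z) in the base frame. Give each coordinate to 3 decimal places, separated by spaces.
after link 1: o_1 = (-3.5355, 3.5355, 3.0000)
after link 2: o_2 = (-4.2426, 0.0000, -0.4641)
after link 3: o_3 = (-8.3905, -2.9232, -0.9641)
after link 4: o_4 = (-8.9209, -0.2715, -2.2631)

-8.921 -0.272 -2.263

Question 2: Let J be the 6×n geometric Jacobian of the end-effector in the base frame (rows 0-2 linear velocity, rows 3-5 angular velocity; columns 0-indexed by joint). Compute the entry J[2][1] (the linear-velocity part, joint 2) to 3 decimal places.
axis z_1 = (-0.7071,-0.7071,0.0000); lever o_n−o_1 = (-5.3853,-3.8070,-5.2631)
cross product → J_v[:, 1] = (3.7216,-3.7216,-1.1160)
J_ω[:, 1] = z_1
entry J[2][1] = -1.1160

-1.116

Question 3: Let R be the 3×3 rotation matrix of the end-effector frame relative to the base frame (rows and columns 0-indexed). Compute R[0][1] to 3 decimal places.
End-effector y-axis (col 1 of R) = (-0.9186,-0.3062,-0.2500)
R[0][1] = -0.9186

-0.919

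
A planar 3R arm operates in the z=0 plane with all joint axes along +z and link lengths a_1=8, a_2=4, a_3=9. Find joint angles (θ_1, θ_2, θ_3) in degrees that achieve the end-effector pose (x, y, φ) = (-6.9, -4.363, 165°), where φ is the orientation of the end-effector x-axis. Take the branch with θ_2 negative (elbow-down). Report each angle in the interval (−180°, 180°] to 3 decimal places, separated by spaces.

-44.999 -119.996 -30.005

wrist centre = target − a_3·(cos φ, sin φ) = (1.7933, -6.6924)
cos θ_2 = (48.0039−8²−4²)/(2·8·4) = -0.4999; θ_2 = -119.9960° (elbow-down)
β = atan2(-6.6924,1.7933) = -74.9991°; ψ = atan2(-3.4642,6.0002) = -30.0000°
θ_1 = β − ψ = -44.9991°
θ_3 = φ − θ_1 − θ_2 = -30.0049° (wrapped to (-180°,180°])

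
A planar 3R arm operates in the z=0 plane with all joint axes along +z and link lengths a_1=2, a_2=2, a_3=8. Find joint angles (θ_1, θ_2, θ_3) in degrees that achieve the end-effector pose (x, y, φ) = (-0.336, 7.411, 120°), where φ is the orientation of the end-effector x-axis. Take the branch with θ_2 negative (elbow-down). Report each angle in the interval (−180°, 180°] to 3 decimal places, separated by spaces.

30.001 -44.989 134.988

wrist centre = target − a_3·(cos φ, sin φ) = (3.6640, 0.4828)
cos θ_2 = (13.6580−2²−2²)/(2·2·2) = 0.7072; θ_2 = -44.9885° (elbow-down)
β = atan2(0.4828,3.6640) = 7.5065°; ψ = atan2(-1.4139,3.4145) = -22.4943°
θ_1 = β − ψ = 30.0007°
θ_3 = φ − θ_1 − θ_2 = 134.9878° (wrapped to (-180°,180°])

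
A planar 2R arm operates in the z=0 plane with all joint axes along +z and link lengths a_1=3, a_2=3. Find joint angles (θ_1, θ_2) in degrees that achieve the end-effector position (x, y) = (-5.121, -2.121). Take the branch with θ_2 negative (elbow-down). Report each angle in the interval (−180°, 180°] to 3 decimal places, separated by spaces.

-134.991 -45.021

cos θ_2 = (30.7233−3²−3²)/(2·3·3) = 0.7068; θ_2 = -45.0209° (elbow-down)
β = atan2(-2.1210,-5.1210) = -157.5018°; ψ = atan2(-2.1221,5.1205) = -22.5104°
θ_1 = β − ψ = -134.9914°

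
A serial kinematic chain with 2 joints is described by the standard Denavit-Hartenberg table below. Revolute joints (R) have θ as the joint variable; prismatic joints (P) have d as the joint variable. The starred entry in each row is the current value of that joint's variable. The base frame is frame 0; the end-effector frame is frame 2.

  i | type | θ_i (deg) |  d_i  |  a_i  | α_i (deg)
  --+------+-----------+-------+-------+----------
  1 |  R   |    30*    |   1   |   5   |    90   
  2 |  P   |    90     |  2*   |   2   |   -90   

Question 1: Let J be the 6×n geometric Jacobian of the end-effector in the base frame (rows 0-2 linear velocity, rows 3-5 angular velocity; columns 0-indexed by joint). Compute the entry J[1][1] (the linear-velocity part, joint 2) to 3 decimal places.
prismatic axis z_1 = (0.5000,-0.8660,0.0000)
J_v[:, 1] = z_1; J_ω[:, 1] = (0,0,0)
entry J[1][1] = -0.8660

-0.866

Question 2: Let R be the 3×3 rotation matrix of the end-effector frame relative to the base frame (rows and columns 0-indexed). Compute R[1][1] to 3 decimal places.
End-effector y-axis (col 1 of R) = (-0.5000,0.8660,-0.0000)
R[1][1] = 0.8660

0.866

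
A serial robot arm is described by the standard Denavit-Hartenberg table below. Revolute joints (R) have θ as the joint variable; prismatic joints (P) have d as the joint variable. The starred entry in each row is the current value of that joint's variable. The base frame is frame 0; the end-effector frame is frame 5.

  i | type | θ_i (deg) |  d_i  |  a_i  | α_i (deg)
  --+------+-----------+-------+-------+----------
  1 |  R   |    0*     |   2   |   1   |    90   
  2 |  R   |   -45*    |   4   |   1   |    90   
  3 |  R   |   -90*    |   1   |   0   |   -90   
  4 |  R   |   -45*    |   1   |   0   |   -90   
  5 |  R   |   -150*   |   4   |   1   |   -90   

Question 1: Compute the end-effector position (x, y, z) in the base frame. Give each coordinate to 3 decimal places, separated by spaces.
4.494 -1.784 1.958

after link 1: o_1 = (1.0000, 0.0000, 2.0000)
after link 2: o_2 = (1.7071, -4.0000, 1.2929)
after link 3: o_3 = (1.0000, -4.0000, 0.5858)
after link 4: o_4 = (1.7071, -4.0000, -0.1213)
after link 5: o_5 = (4.4937, -1.7839, 1.9581)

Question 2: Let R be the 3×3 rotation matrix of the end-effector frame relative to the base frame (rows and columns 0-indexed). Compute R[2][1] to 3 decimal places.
-0.500

End-effector y-axis (col 1 of R) = (-0.5000,-0.7071,-0.5000)
R[2][1] = -0.5000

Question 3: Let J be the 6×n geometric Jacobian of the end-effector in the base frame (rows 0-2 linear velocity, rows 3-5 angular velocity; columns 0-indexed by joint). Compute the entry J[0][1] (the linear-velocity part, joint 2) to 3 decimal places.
0.042

axis z_1 = (0.0000,-1.0000,0.0000); lever o_n−o_1 = (3.4937,-1.7839,-0.0419)
cross product → J_v[:, 1] = (0.0419,0.0000,3.4937)
J_ω[:, 1] = z_1
entry J[0][1] = 0.0419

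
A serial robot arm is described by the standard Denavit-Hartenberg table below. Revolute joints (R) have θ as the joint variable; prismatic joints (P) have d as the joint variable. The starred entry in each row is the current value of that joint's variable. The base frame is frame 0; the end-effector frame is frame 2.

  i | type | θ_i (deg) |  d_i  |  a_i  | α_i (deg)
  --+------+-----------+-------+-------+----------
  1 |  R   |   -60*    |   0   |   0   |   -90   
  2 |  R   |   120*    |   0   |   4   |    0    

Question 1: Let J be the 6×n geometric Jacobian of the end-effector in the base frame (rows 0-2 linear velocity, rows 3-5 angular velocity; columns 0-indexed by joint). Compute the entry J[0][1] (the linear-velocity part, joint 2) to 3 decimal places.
-1.732

axis z_1 = (0.8660,0.5000,0.0000); lever o_n−o_1 = (-1.0000,1.7321,-3.4641)
cross product → J_v[:, 1] = (-1.7321,3.0000,2.0000)
J_ω[:, 1] = z_1
entry J[0][1] = -1.7321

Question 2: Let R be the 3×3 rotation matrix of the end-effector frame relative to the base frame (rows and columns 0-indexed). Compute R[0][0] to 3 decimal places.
End-effector x-axis (col 0 of R) = (-0.2500,0.4330,-0.8660)
R[0][0] = -0.2500

-0.250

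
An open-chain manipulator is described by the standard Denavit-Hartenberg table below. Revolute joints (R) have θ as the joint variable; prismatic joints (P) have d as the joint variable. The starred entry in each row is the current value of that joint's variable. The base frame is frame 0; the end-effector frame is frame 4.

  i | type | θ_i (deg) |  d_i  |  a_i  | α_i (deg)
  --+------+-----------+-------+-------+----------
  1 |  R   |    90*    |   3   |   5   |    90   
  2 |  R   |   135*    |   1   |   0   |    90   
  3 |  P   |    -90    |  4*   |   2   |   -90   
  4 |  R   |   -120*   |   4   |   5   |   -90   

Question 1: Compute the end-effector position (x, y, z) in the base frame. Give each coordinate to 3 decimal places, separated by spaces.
1.500 8.062 11.719

after link 1: o_1 = (0.0000, 5.0000, 3.0000)
after link 2: o_2 = (1.0000, 5.0000, 3.0000)
after link 3: o_3 = (-1.0000, 7.8284, 5.8284)
after link 4: o_4 = (1.5000, 8.0619, 11.7187)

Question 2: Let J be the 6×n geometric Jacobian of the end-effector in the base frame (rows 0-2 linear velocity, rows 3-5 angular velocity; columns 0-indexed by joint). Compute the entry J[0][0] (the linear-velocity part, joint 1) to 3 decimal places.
axis z_0 = ẑ; lever o_n−o_0 = (1.5000,8.0619,11.7187)
cross product → J_v[:, 0] = (-8.0619,1.5000,0.0000)
J_ω[:, 0] = z_0
entry J[0][0] = -8.0619

-8.062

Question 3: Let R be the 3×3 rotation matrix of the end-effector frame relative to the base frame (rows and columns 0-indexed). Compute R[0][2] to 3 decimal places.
End-effector z-axis (col 2 of R) = (-0.8660,0.3536,0.3536)
R[0][2] = -0.8660

-0.866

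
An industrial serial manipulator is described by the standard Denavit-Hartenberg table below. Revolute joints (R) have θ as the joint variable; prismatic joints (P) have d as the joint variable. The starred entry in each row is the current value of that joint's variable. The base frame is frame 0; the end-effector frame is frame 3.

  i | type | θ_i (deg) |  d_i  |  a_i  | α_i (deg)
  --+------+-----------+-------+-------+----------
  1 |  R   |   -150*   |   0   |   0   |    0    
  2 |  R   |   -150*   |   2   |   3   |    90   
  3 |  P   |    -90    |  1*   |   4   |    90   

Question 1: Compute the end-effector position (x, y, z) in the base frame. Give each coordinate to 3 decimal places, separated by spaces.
after link 1: o_1 = (0.0000, 0.0000, 0.0000)
after link 2: o_2 = (1.5000, 2.5981, 2.0000)
after link 3: o_3 = (2.3660, 2.0981, -2.0000)

2.366 2.098 -2.000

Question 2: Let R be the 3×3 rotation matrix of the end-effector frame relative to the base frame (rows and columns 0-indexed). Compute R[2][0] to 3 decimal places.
-1.000

End-effector x-axis (col 0 of R) = (0.0000,0.0000,-1.0000)
R[2][0] = -1.0000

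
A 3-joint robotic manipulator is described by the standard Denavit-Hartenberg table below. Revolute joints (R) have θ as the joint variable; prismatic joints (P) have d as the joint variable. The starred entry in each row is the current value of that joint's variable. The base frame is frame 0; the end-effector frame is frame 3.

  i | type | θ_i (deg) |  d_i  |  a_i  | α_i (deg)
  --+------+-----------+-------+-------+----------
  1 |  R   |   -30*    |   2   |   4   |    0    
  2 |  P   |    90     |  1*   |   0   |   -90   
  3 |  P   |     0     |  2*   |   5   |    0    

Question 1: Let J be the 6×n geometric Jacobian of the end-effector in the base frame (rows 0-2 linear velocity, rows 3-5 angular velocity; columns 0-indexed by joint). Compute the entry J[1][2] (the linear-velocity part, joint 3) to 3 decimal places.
0.500

prismatic axis z_2 = (-0.8660,0.5000,0.0000)
J_v[:, 2] = z_2; J_ω[:, 2] = (0,0,0)
entry J[1][2] = 0.5000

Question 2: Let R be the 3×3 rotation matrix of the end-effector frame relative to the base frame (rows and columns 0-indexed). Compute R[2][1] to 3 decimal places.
End-effector y-axis (col 1 of R) = (-0.0000,0.0000,-1.0000)
R[2][1] = -1.0000

-1.000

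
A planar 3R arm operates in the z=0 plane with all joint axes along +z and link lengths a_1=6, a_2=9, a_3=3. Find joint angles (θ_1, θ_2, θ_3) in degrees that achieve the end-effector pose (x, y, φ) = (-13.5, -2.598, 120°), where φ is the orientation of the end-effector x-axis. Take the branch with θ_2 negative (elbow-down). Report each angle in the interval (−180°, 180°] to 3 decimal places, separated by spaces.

wrist centre = target − a_3·(cos φ, sin φ) = (-12.0000, -5.1961)
cos θ_2 = (170.9992−6²−9²)/(2·6·9) = 0.5000; θ_2 = -60.0005° (elbow-down)
β = atan2(-5.1961,-12.0000) = -156.5871°; ψ = atan2(-7.7943,10.4999) = -36.5871°
θ_1 = β − ψ = -120.0000°
θ_3 = φ − θ_1 − θ_2 = -59.9995° (wrapped to (-180°,180°])

-120.000 -60.000 -60.000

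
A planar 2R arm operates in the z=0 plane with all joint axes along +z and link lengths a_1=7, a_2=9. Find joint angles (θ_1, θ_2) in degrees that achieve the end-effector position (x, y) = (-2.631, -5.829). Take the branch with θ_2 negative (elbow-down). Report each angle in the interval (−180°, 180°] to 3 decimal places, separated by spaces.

cos θ_2 = (40.8994−7²−9²)/(2·7·9) = -0.7071; θ_2 = -135.0033° (elbow-down)
β = atan2(-5.8290,-2.6310) = -114.2927°; ψ = atan2(-6.3636,0.6357) = -84.2955°
θ_1 = β − ψ = -29.9972°

-29.997 -135.003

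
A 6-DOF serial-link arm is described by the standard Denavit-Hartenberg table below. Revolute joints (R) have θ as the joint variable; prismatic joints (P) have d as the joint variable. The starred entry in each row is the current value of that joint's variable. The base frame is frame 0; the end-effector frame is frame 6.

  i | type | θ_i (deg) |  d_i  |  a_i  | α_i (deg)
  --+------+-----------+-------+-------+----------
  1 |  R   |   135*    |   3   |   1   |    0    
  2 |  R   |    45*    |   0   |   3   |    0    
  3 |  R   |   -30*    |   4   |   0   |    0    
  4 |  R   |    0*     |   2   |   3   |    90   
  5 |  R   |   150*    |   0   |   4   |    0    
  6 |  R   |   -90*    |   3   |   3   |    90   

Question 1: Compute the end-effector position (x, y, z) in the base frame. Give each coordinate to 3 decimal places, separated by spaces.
after link 1: o_1 = (-0.7071, 0.7071, 3.0000)
after link 2: o_2 = (-3.7071, 0.7071, 3.0000)
after link 3: o_3 = (-3.7071, 0.7071, 7.0000)
after link 4: o_4 = (-6.3052, 2.2071, 9.0000)
after link 5: o_5 = (-3.3052, 0.4751, 11.0000)
after link 6: o_6 = (-3.1042, 3.8231, 13.5981)

-3.104 3.823 13.598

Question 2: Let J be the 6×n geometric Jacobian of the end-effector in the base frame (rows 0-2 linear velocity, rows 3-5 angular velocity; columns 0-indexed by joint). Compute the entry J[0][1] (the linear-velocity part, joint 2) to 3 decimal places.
axis z_1 = (0.0000,0.0000,1.0000); lever o_n−o_1 = (-2.3971,3.1160,10.5981)
cross product → J_v[:, 1] = (-3.1160,-2.3971,0.0000)
J_ω[:, 1] = z_1
entry J[0][1] = -3.1160

-3.116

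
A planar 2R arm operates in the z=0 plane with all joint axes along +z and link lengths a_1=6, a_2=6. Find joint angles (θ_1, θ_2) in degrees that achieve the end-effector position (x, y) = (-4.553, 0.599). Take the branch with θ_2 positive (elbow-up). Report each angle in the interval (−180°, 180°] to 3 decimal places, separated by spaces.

105.005 135.000

cos θ_2 = (21.0886−6²−6²)/(2·6·6) = -0.7071; θ_2 = 134.9997° (elbow-up)
β = atan2(0.5990,-4.5530) = 172.5051°; ψ = atan2(4.2427,1.7574) = 67.4998°
θ_1 = β − ψ = 105.0053°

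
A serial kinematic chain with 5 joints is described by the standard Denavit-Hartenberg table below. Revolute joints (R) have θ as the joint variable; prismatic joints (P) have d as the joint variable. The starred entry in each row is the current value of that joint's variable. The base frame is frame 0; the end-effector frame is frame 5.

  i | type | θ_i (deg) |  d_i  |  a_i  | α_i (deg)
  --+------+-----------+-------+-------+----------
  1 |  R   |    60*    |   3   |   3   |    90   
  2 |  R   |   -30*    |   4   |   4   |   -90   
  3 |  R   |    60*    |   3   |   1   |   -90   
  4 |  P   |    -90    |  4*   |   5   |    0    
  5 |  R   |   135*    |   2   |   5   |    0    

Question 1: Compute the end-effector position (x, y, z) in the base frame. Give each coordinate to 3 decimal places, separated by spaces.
0.545 6.799 6.331

after link 1: o_1 = (1.5000, 2.5981, 3.0000)
after link 2: o_2 = (6.6962, 3.5981, 1.0000)
after link 3: o_3 = (6.9127, 5.7051, 3.3481)
after link 4: o_4 = (4.9306, 6.2721, 9.4103)
after link 5: o_5 = (0.5445, 6.7989, 6.3305)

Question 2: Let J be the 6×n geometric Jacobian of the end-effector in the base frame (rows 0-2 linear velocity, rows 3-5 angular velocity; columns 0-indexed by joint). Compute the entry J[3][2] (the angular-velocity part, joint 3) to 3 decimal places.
axis z_2 = (0.2500,0.4330,0.8660); lever o_n−o_2 = (-6.1516,3.2008,5.3305)
cross product → J_v[:, 2] = (-0.4638,-6.6601,3.4639)
J_ω[:, 2] = z_2
entry J[3][2] = 0.2500

0.250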